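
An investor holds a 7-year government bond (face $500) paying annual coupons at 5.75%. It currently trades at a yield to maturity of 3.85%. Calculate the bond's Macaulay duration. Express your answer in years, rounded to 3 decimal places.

Periodic yield y = 0.0385. Discount each cash flow and weight by its year:
  t   CF        PV=CF/(1+0.0385)^t    t·PV
  1        28.75        27.6842        27.6842
  2        28.75        26.6578        53.3157
  3        28.75        25.6696        77.0087
  4        28.75        24.7179        98.8717
  5        28.75        23.8016       119.0078
  6        28.75        22.9192       137.5150
  7       528.75       405.8868     2,841.2073
  Σ                    557.3369     3,354.6102
Price P = Σ PV = 557.3369.
Macaulay duration = Σ(t·PV) / P = 3,354.6102 / 557.3369 = 6.01900 years.

6.019 years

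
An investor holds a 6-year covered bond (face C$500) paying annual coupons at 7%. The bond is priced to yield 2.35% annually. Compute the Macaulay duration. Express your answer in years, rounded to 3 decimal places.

Periodic yield y = 0.0235. Discount each cash flow and weight by its year:
  t   CF        PV=CF/(1+0.0235)^t    t·PV
  1        35.00        34.1964        34.1964
  2        35.00        33.4112        66.8224
  3        35.00        32.6441        97.9323
  4        35.00        31.8946       127.5783
  5        35.00        31.1623       155.8113
  6       535.00       465.4003     2,792.4021
  Σ                    628.7088     3,274.7427
Price P = Σ PV = 628.7088.
Macaulay duration = Σ(t·PV) / P = 3,274.7427 / 628.7088 = 5.20868 years.

5.209 years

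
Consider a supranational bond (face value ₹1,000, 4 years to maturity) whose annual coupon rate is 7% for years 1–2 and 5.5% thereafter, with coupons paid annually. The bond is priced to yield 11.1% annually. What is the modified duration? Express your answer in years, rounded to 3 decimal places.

3.239 years

Periodic yield y = 0.111. First find Macaulay duration:
  t   CF        PV=CF/(1+0.111)^t    t·PV
  1        70.00        63.0063        63.0063
  2        70.00        56.7113       113.4227
  3        55.00        40.1070       120.3211
  4     1,055.00       692.4624     2,769.8498
  Σ                    852.2871     3,066.5999
P = 852.2871; Macaulay duration = 3,066.5999 / 852.2871 = 3.59808 years.
Modified duration = D_Mac / (1 + y) = 3.59808 / 1.111 = 3.23860 years.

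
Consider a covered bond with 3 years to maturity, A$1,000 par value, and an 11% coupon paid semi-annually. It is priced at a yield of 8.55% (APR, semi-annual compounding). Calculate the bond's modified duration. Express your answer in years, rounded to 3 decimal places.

Periodic yield y = 0.04275. First find Macaulay duration:
  t   CF        PV=CF/(1+0.04275)^t    t·PV
  1        55.00        52.7451        52.7451
  2        55.00        50.5827       101.1655
  3        55.00        48.5090       145.5269
  4        55.00        46.5202       186.0809
  5        55.00        44.6130       223.0651
  6     1,055.00       820.6751     4,924.0507
  Σ                  1,063.6452     5,632.6343
P = 1,063.6452; Macaulay duration = 5,632.6343 / 1,063.6452 = 5.29559 half-year periods = 2.64780 years.
Modified duration = D_Mac / (1 + y) = 2.64780 / 1.04275 = 2.53924 years.

2.539 years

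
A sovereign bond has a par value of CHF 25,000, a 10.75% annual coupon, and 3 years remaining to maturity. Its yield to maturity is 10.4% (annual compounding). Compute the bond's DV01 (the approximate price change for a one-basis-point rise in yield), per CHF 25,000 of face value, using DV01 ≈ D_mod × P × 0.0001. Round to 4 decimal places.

CHF 6.2115

Periodic yield y = 0.104.
  t   CF        PV=CF/(1+0.104)^t    t·PV
  1     2,687.50     2,434.3297     2,434.3297
  2     2,687.50     2,205.0088     4,410.0176
  3    27,687.50    20,576.7378    61,730.2134
  Σ                 25,216.0763    68,574.5607
P = 25,216.0763; D_Mac = 2.71948 yrs; D_mod = 2.46330 yrs.
DV01 ≈ 2.46330 × 25,216.0763 × 0.0001 = 6.211464.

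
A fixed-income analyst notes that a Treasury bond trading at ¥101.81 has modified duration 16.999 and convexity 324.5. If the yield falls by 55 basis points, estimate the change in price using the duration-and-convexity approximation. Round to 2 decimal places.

+¥10.02

Duration effect: -D_mod·Δy = -16.999 × (-0.0055) = +0.0934945
Convexity effect: ½·C·(Δy)² = 0.5 × 324.5 × (-0.0055)² = +0.0049080625
ΔP/P ≈ +0.0934945 + 0.0049080625 = +0.0984025625
ΔP ≈ 101.81 × (+0.0984025625) = +10.018364888125.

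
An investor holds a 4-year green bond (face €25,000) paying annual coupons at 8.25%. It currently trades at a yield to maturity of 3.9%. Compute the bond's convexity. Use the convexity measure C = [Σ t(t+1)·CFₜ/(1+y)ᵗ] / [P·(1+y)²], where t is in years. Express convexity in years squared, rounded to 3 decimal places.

With y = 0.039:
  t   CF        PV=CF/(1+0.039)^t    t·PV        t(t+1)·PV
  1     2,062.50     1,985.0818     1,985.0818       3,970.1636
  2     2,062.50     1,910.5696     3,821.1392      11,463.4176
  3     2,062.50     1,838.8543     5,516.5628      22,066.2513
  4    27,062.50    23,222.3263    92,889.3053     464,446.5264
  Σ                 28,956.8320   104,212.0891     501,946.3589
P = 28,956.8320.
Convexity = Σ t(t+1)·PV / [P·(1+y)²] = 501,946.3589 / (28,956.8320 × 1.079521) = 16.05740.

16.057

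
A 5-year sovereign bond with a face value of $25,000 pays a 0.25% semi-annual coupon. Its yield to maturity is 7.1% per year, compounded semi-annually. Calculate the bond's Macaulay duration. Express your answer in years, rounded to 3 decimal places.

Periodic yield y = 0.0355. Discount each cash flow and weight by its period:
  t   CF        PV=CF/(1+0.0355)^t    t·PV
  1        31.25        30.1787        30.1787
  2        31.25        29.1440        58.2881
  3        31.25        28.1449        84.4347
  4        31.25        27.1800       108.7200
  5        31.25        26.2482       131.2410
  6        31.25        25.3483       152.0900
  7        31.25        24.4793       171.3552
  8        31.25        23.6401       189.1208
  9        31.25        22.8296       205.4668
  10   25,031.25    17,659.6262   176,596.2615
  Σ                 17,896.8193   177,727.1567
Price P = Σ PV = 17,896.8193.
Macaulay duration = Σ(t·PV) / P = 177,727.1567 / 17,896.8193 = 9.93066 half-year periods.
In years: 9.93066 / 2 = 4.96533 years.

4.965 years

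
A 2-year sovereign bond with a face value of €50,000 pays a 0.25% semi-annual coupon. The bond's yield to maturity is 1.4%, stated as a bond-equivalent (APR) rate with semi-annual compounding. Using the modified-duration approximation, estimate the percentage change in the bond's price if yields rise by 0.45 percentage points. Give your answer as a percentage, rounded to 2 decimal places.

-0.89%

Periodic yield y = 0.007. Modified duration first:
  t   CF        PV=CF/(1+0.007)^t    t·PV
  1        62.50        62.0655        62.0655
  2        62.50        61.6341       123.2682
  3        62.50        61.2057       183.6170
  4    50,062.50    48,684.9414   194,739.7654
  Σ                 48,869.8467   195,108.7162
P = 48,869.8467; D_Mac = 3.99242 half-year periods = 1.99621 yrs; D_mod = 1.99621/(1+0.007) = 1.98233 yrs.
ΔP/P ≈ -D_mod · Δy = -1.98233 × (+0.0045) = -0.008920 = -0.8920%.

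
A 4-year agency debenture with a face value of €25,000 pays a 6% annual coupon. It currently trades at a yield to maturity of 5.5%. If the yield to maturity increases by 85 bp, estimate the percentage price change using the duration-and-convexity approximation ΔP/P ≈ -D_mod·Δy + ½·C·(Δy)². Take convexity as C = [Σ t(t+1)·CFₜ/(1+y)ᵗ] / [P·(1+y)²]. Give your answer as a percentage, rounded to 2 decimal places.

With y = 0.055:
  t   CF        PV=CF/(1+0.055)^t    t·PV        t(t+1)·PV
  1     1,500.00     1,421.8009     1,421.8009       2,843.6019
  2     1,500.00     1,347.6786     2,695.3572       8,086.0717
  3     1,500.00     1,277.4205     3,832.2615      15,329.0460
  4    26,500.00    21,391.2437    85,564.9748     427,824.8740
  Σ                 25,438.1438    93,514.3945     454,083.5935
P = 25,438.1438; D_Mac = 3.67615 yrs; D_mod = 3.48450 yrs; C = 16.03783.
Duration effect: -3.48450 × (+0.0085) = -0.029618
Convexity effect: 0.5 × 16.03783 × (0.0085)² = +0.0005794
ΔP/P ≈ -0.029618 + 0.0005794 = -0.029039 = -2.9039%.

-2.90%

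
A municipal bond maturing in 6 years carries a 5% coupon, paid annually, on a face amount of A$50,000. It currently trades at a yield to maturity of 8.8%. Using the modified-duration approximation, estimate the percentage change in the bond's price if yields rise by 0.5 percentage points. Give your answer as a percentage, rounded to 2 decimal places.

-2.41%

Periodic yield y = 0.088. Modified duration first:
  t   CF        PV=CF/(1+0.088)^t    t·PV
  1     2,500.00     2,297.7941     2,297.7941
  2     2,500.00     2,111.9431     4,223.8862
  3     2,500.00     1,941.1242     5,823.3726
  4     2,500.00     1,784.1215     7,136.4860
  5     2,500.00     1,639.8176     8,199.0878
  6    52,500.00    31,650.8903   189,905.3420
  Σ                 41,425.6908   217,585.9688
P = 41,425.6908; D_Mac = 5.25244 yrs; D_mod = 5.25244/(1+0.088) = 4.82761 yrs.
ΔP/P ≈ -D_mod · Δy = -4.82761 × (+0.005) = -0.024138 = -2.4138%.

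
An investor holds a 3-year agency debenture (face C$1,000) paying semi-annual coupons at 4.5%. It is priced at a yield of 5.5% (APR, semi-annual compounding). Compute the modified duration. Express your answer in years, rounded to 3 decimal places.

2.761 years

Periodic yield y = 0.0275. First find Macaulay duration:
  t   CF        PV=CF/(1+0.0275)^t    t·PV
  1        22.50        21.8978        21.8978
  2        22.50        21.3117        42.6235
  3        22.50        20.7414        62.2241
  4        22.50        20.1862        80.7449
  5        22.50        19.6460        98.2298
  6     1,022.50       868.9051     5,213.4304
  Σ                    972.6882     5,519.1505
P = 972.6882; Macaulay duration = 5,519.1505 / 972.6882 = 5.67412 half-year periods = 2.83706 years.
Modified duration = D_Mac / (1 + y) = 2.83706 / 1.0275 = 2.76113 years.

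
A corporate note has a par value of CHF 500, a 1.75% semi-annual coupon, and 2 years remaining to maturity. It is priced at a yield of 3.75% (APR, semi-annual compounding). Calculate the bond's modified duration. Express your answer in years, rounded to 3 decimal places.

1.937 years

Periodic yield y = 0.01875. First find Macaulay duration:
  t   CF        PV=CF/(1+0.01875)^t    t·PV
  1        4.375         4.2945         4.2945
  2        4.375         4.2154         8.4309
  3        4.375         4.1379        12.4136
  4      504.375       468.2557     1,873.0228
  Σ                    480.9035     1,898.1617
P = 480.9035; Macaulay duration = 1,898.1617 / 480.9035 = 3.94707 half-year periods = 1.97354 years.
Modified duration = D_Mac / (1 + y) = 1.97354 / 1.01875 = 1.93721 years.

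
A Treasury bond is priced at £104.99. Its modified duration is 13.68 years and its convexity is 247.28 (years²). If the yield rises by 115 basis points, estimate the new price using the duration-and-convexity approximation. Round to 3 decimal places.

Duration effect: -D_mod·Δy = -13.68 × (+0.0115) = -0.157320
Convexity effect: ½·C·(Δy)² = 0.5 × 247.28 × (0.0115)² = +0.01635139
ΔP/P ≈ -0.157320 + 0.01635139 = -0.14096861
New price ≈ 104.99 × (1 - 0.14096861) = 90.1897056361.

£90.190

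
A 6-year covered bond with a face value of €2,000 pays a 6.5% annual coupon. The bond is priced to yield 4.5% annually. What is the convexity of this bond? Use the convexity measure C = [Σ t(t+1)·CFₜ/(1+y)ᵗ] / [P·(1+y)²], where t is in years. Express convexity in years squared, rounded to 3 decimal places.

With y = 0.045:
  t   CF        PV=CF/(1+0.045)^t    t·PV        t(t+1)·PV
  1       130.00       124.4019       124.4019         248.8038
  2       130.00       119.0449       238.0898         714.2694
  3       130.00       113.9186       341.7557       1,367.0227
  4       130.00       109.0130       436.0519       2,180.2595
  5       130.00       104.3186       521.5932       3,129.5591
  6     2,130.00     1,635.6179     9,813.7075      68,695.9527
  Σ                  2,206.3149    11,475.6000      76,335.8672
P = 2,206.3149.
Convexity = Σ t(t+1)·PV / [P·(1+y)²] = 76,335.8672 / (2,206.3149 × 1.092025) = 31.68317.

31.683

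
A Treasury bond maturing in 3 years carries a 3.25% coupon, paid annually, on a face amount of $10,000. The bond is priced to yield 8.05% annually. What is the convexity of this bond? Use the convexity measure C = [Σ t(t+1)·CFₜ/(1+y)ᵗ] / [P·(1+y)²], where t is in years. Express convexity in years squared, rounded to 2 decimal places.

With y = 0.0805:
  t   CF        PV=CF/(1+0.0805)^t    t·PV        t(t+1)·PV
  1       325.00       300.7867       300.7867         601.5733
  2       325.00       278.3773       556.7546       1,670.2638
  3    10,325.00     8,184.9446    24,554.8339      98,219.3358
  Σ                  8,764.1086    25,412.3752     100,491.1729
P = 8,764.1086.
Convexity = Σ t(t+1)·PV / [P·(1+y)²] = 100,491.1729 / (8,764.1086 × 1.167480) = 9.82134.

9.82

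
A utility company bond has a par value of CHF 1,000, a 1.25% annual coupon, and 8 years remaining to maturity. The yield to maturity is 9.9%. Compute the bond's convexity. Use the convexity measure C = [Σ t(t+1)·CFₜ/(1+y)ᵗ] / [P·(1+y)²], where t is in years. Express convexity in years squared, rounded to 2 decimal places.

54.78

With y = 0.099:
  t   CF        PV=CF/(1+0.099)^t    t·PV        t(t+1)·PV
  1        12.50        11.3740        11.3740          22.7480
  2        12.50        10.3494        20.6988          62.0963
  3        12.50         9.4171        28.2513         113.0051
  4        12.50         8.5688        34.2751         171.3757
  5        12.50         7.7969        38.9845         233.9068
  6        12.50         7.0945        42.5672         297.9704
  7        12.50         6.4554        45.1881         361.5049
  8     1,012.50       475.7880     3,806.3041      34,256.7366
  Σ                    536.8441     4,027.6430      35,519.3439
P = 536.8441.
Convexity = Σ t(t+1)·PV / [P·(1+y)²] = 35,519.3439 / (536.8441 × 1.207801) = 54.77991.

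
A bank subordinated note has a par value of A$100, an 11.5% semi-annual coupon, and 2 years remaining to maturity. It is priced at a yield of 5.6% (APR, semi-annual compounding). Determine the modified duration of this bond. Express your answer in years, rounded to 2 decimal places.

Periodic yield y = 0.028. First find Macaulay duration:
  t   CF        PV=CF/(1+0.028)^t    t·PV
  1         5.75         5.5934         5.5934
  2         5.75         5.4410        10.8821
  3         5.75         5.2928        15.8785
  4       105.75        94.6908       378.7633
  Σ                    111.0181       411.1173
P = 111.0181; Macaulay duration = 411.1173 / 111.0181 = 3.70316 half-year periods = 1.85158 years.
Modified duration = D_Mac / (1 + y) = 1.85158 / 1.028 = 1.80115 years.

1.80 years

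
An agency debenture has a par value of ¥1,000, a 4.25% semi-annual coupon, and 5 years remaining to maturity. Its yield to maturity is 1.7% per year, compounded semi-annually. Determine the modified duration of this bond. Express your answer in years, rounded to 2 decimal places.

Periodic yield y = 0.0085. First find Macaulay duration:
  t   CF        PV=CF/(1+0.0085)^t    t·PV
  1        21.25        21.0709        21.0709
  2        21.25        20.8933        41.7866
  3        21.25        20.7172        62.1516
  4        21.25        20.5426        82.1704
  5        21.25        20.3695       101.8473
  6        21.25        20.1978       121.1866
  7        21.25        20.0275       140.1928
  8        21.25        19.8587       158.8699
  9        21.25        19.6914       177.2223
  10    1,021.25       938.3677     9,383.6769
  Σ                  1,121.7366    10,290.1753
P = 1,121.7366; Macaulay duration = 10,290.1753 / 1,121.7366 = 9.17343 half-year periods = 4.58672 years.
Modified duration = D_Mac / (1 + y) = 4.58672 / 1.0085 = 4.54806 years.

4.55 years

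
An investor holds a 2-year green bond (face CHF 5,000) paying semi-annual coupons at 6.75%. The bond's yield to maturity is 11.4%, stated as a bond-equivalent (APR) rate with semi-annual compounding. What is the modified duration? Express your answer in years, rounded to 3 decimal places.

1.797 years

Periodic yield y = 0.057. First find Macaulay duration:
  t   CF        PV=CF/(1+0.057)^t    t·PV
  1       168.75       159.6500       159.6500
  2       168.75       151.0406       302.0813
  3       168.75       142.8956       428.6868
  4     5,168.75     4,140.8126    16,563.2505
  Σ                  4,594.3988    17,453.6684
P = 4,594.3988; Macaulay duration = 17,453.6684 / 4,594.3988 = 3.79890 half-year periods = 1.89945 years.
Modified duration = D_Mac / (1 + y) = 1.89945 / 1.057 = 1.79702 years.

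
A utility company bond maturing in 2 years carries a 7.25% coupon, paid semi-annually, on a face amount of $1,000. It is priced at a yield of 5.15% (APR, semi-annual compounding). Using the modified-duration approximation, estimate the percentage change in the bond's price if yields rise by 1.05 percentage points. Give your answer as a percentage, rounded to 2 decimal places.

Periodic yield y = 0.02575. Modified duration first:
  t   CF        PV=CF/(1+0.02575)^t    t·PV
  1        36.25        35.3400        35.3400
  2        36.25        34.4528        68.9057
  3        36.25        33.5879       100.7638
  4     1,036.25       936.0487     3,744.1948
  Σ                  1,039.4295     3,949.2043
P = 1,039.4295; D_Mac = 3.79940 half-year periods = 1.89970 yrs; D_mod = 1.89970/(1+0.02575) = 1.85201 yrs.
ΔP/P ≈ -D_mod · Δy = -1.85201 × (+0.0105) = -0.019446 = -1.9446%.

-1.94%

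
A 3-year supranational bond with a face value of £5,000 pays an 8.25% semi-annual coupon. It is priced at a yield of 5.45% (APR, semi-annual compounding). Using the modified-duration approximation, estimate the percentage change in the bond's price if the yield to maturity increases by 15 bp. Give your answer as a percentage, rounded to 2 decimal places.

Periodic yield y = 0.02725. Modified duration first:
  t   CF        PV=CF/(1+0.02725)^t    t·PV
  1       206.25       200.7788       200.7788
  2       206.25       195.4527       390.9054
  3       206.25       190.2679       570.8037
  4       206.25       185.2206       740.8825
  5       206.25       180.3073       901.5363
  6     5,206.25     4,430.6569    26,583.9413
  Σ                  5,382.6841    29,388.8480
P = 5,382.6841; D_Mac = 5.45989 half-year periods = 2.72994 yrs; D_mod = 2.72994/(1+0.02725) = 2.65753 yrs.
ΔP/P ≈ -D_mod · Δy = -2.65753 × (+0.0015) = -0.003986 = -0.3986%.

-0.40%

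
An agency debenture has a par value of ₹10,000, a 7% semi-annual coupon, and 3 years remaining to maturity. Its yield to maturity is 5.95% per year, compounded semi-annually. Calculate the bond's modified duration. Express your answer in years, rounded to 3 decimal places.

2.682 years

Periodic yield y = 0.02975. First find Macaulay duration:
  t   CF        PV=CF/(1+0.02975)^t    t·PV
  1       350.00       339.8883       339.8883
  2       350.00       330.0688       660.1376
  3       350.00       320.5329       961.5988
  4       350.00       311.2726     1,245.0903
  5       350.00       302.2797     1,511.3987
  6    10,350.00     8,680.5960    52,083.5762
  Σ                 10,284.6384    56,801.6898
P = 10,284.6384; Macaulay duration = 56,801.6898 / 10,284.6384 = 5.52296 half-year periods = 2.76148 years.
Modified duration = D_Mac / (1 + y) = 2.76148 / 1.02975 = 2.68170 years.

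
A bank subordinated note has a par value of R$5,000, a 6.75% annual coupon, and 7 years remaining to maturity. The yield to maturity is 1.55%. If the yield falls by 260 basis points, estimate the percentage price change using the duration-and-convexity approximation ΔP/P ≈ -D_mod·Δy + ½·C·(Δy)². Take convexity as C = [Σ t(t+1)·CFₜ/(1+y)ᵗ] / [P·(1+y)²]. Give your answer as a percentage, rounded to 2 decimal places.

+16.81%

With y = 0.0155:
  t   CF        PV=CF/(1+0.0155)^t    t·PV        t(t+1)·PV
  1       337.50       332.3486       332.3486         664.6972
  2       337.50       327.2758       654.5516       1,963.6549
  3       337.50       322.2805       966.8414       3,867.3657
  4       337.50       317.3614     1,269.4455       6,347.2275
  5       337.50       312.5174     1,562.5868       9,375.5206
  6       337.50       307.7473     1,846.4836      12,925.3854
  7     5,337.50     4,792.6796    33,548.7570     268,390.0559
  Σ                  6,712.2105    40,181.0145     303,533.9072
P = 6,712.2105; D_Mac = 5.98626 yrs; D_mod = 5.89489 yrs; C = 43.85123.
Duration effect: -5.89489 × (-0.026) = +0.153267
Convexity effect: 0.5 × 43.85123 × (-0.026)² = +0.0148217
ΔP/P ≈ +0.153267 + 0.0148217 = +0.168089 = +16.8089%.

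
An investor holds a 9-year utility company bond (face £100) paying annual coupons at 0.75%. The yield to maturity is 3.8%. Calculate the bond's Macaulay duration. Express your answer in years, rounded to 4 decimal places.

8.6900 years

Periodic yield y = 0.038. Discount each cash flow and weight by its year:
  t   CF        PV=CF/(1+0.038)^t    t·PV
  1         0.75         0.7225         0.7225
  2         0.75         0.6961         1.3922
  3         0.75         0.6706         2.0118
  4         0.75         0.6461         2.5842
  5         0.75         0.6224         3.1120
  6         0.75         0.5996         3.5977
  7         0.75         0.5777         4.0437
  8         0.75         0.5565         4.4522
  9       100.75        72.0226       648.2035
  Σ                     77.1141       670.1199
Price P = Σ PV = 77.1141.
Macaulay duration = Σ(t·PV) / P = 670.1199 / 77.1141 = 8.68998 years.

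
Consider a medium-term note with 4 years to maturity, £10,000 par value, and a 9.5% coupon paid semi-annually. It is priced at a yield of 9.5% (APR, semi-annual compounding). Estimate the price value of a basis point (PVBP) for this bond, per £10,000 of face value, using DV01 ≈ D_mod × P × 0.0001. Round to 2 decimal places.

Periodic yield y = 0.0475.
  t   CF        PV=CF/(1+0.0475)^t    t·PV
  1       475.00       453.4606       453.4606
  2       475.00       432.8980       865.7959
  3       475.00       413.2677     1,239.8032
  4       475.00       394.5277     1,578.1107
  5       475.00       376.6374     1,883.1870
  6       475.00       359.5584     2,157.3503
  7       475.00       343.2538     2,402.7768
  8    10,475.00     7,226.3964    57,811.1709
  Σ                 10,000.0000    68,391.6556
P = 10,000.0000; D_Mac = 6.83917 half-year periods = 3.41958 yrs; D_mod = 3.26452 yrs.
DV01 ≈ 3.26452 × 10,000.0000 × 0.0001 = 3.264518.

£3.26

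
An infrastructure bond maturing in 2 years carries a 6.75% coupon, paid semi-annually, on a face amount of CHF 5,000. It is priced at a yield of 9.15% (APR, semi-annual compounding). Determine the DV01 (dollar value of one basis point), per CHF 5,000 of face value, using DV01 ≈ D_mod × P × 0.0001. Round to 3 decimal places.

CHF 0.870

Periodic yield y = 0.04575.
  t   CF        PV=CF/(1+0.04575)^t    t·PV
  1       168.75       161.3674       161.3674
  2       168.75       154.3079       308.6157
  3       168.75       147.5571       442.6714
  4     5,168.75     4,321.8932    17,287.5729
  Σ                  4,785.1256    18,200.2274
P = 4,785.1256; D_Mac = 3.80350 half-year periods = 1.90175 yrs; D_mod = 1.81855 yrs.
DV01 ≈ 1.81855 × 4,785.1256 × 0.0001 = 0.870200.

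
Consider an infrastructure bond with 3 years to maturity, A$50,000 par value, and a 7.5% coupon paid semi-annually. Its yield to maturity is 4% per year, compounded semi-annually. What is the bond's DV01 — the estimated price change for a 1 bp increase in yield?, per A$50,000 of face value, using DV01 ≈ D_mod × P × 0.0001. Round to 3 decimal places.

Periodic yield y = 0.02.
  t   CF        PV=CF/(1+0.02)^t    t·PV
  1     1,875.00     1,838.2353     1,838.2353
  2     1,875.00     1,802.1915     3,604.3829
  3     1,875.00     1,766.8544     5,300.5631
  4     1,875.00     1,732.2102     6,928.8407
  5     1,875.00     1,698.2453     8,491.2263
  6    51,875.00    46,063.5155   276,381.0927
  Σ                 54,901.2520   302,544.3411
P = 54,901.2520; D_Mac = 5.51070 half-year periods = 2.75535 yrs; D_mod = 2.70132 yrs.
DV01 ≈ 2.70132 × 54,901.2520 × 0.0001 = 14.830605.

A$14.831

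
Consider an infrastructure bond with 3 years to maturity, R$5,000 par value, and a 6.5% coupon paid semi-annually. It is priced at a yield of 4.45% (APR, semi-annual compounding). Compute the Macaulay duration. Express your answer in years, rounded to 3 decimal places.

2.781 years

Periodic yield y = 0.02225. Discount each cash flow and weight by its period:
  t   CF        PV=CF/(1+0.02225)^t    t·PV
  1       162.50       158.9631       158.9631
  2       162.50       155.5031       311.0063
  3       162.50       152.1185       456.3555
  4       162.50       148.8075       595.2301
  5       162.50       145.5686       727.8431
  6     5,162.50     4,523.9453    27,143.6721
  Σ                  5,284.9062    29,393.0701
Price P = Σ PV = 5,284.9062.
Macaulay duration = Σ(t·PV) / P = 29,393.0701 / 5,284.9062 = 5.56170 half-year periods.
In years: 5.56170 / 2 = 2.78085 years.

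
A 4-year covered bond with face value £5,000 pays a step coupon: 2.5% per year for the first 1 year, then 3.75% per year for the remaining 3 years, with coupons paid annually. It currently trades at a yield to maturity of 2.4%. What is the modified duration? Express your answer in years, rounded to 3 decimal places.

Periodic yield y = 0.024. First find Macaulay duration:
  t   CF        PV=CF/(1+0.024)^t    t·PV
  1       125.00       122.0703       122.0703
  2       187.50       178.8139       357.6279
  3       187.50       174.6230       523.8689
  4     5,187.50     4,718.0038    18,872.0151
  Σ                  5,193.5110    19,875.5822
P = 5,193.5110; Macaulay duration = 19,875.5822 / 5,193.5110 = 3.82700 years.
Modified duration = D_Mac / (1 + y) = 3.82700 / 1.024 = 3.73731 years.

3.737 years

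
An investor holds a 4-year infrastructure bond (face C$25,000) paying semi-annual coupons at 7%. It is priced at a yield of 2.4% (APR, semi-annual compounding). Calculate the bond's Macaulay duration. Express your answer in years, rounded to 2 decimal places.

Periodic yield y = 0.012. Discount each cash flow and weight by its period:
  t   CF        PV=CF/(1+0.012)^t    t·PV
  1       875.00       864.6245       864.6245
  2       875.00       854.3720     1,708.7441
  3       875.00       844.2411     2,532.7234
  4       875.00       834.2304     3,336.9215
  5       875.00       824.3383     4,121.6916
  6       875.00       814.5636     4,887.3814
  7       875.00       804.9047     5,634.3329
  8    25,875.00    23,519.9426   188,159.5412
  Σ                 29,361.2173   211,245.9607
Price P = Σ PV = 29,361.2173.
Macaulay duration = Σ(t·PV) / P = 211,245.9607 / 29,361.2173 = 7.19473 half-year periods.
In years: 7.19473 / 2 = 3.59736 years.

3.60 years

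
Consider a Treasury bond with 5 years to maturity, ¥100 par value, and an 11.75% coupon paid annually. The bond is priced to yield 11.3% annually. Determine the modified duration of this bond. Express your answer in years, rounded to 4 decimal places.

3.6493 years

Periodic yield y = 0.113. First find Macaulay duration:
  t   CF        PV=CF/(1+0.113)^t    t·PV
  1        11.75        10.5571        10.5571
  2        11.75         9.4852        18.9704
  3        11.75         8.5222        25.5666
  4        11.75         7.6570        30.6279
  5       111.75        65.4292       327.1461
  Σ                    101.6507       412.8681
P = 101.6507; Macaulay duration = 412.8681 / 101.6507 = 4.06164 years.
Modified duration = D_Mac / (1 + y) = 4.06164 / 1.113 = 3.64927 years.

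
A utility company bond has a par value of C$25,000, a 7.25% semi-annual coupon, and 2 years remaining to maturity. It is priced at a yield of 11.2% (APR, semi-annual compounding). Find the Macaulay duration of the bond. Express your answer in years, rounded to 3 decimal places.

1.893 years

Periodic yield y = 0.056. Discount each cash flow and weight by its period:
  t   CF        PV=CF/(1+0.056)^t    t·PV
  1       906.25       858.1913       858.1913
  2       906.25       812.6811     1,625.3623
  3       906.25       769.5844     2,308.7532
  4    25,906.25    20,832.8592    83,331.4369
  Σ                 23,273.3161    88,123.7438
Price P = Σ PV = 23,273.3161.
Macaulay duration = Σ(t·PV) / P = 88,123.7438 / 23,273.3161 = 3.78647 half-year periods.
In years: 3.78647 / 2 = 1.89324 years.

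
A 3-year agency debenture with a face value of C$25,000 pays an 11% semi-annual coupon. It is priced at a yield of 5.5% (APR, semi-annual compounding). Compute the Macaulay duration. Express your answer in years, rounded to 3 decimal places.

Periodic yield y = 0.0275. Discount each cash flow and weight by its period:
  t   CF        PV=CF/(1+0.0275)^t    t·PV
  1     1,375.00     1,338.1995     1,338.1995
  2     1,375.00     1,302.3840     2,604.7679
  3     1,375.00     1,267.5270     3,802.5809
  4     1,375.00     1,233.6029     4,934.4115
  5     1,375.00     1,200.5867     6,002.9337
  6    26,375.00    22,413.0771   134,478.4626
  Σ                 28,755.3772   153,161.3562
Price P = Σ PV = 28,755.3772.
Macaulay duration = Σ(t·PV) / P = 153,161.3562 / 28,755.3772 = 5.32636 half-year periods.
In years: 5.32636 / 2 = 2.66318 years.

2.663 years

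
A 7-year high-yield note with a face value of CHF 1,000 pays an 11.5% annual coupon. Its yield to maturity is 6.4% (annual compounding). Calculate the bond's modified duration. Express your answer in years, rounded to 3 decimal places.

5.071 years

Periodic yield y = 0.064. First find Macaulay duration:
  t   CF        PV=CF/(1+0.064)^t    t·PV
  1       115.00       108.0827       108.0827
  2       115.00       101.5815       203.1630
  3       115.00        95.4713       286.4140
  4       115.00        89.7287       358.9148
  5       115.00        84.3315       421.6574
  6       115.00        79.2589       475.5534
  7     1,115.00       722.2432     5,055.7025
  Σ                  1,280.6978     6,909.4878
P = 1,280.6978; Macaulay duration = 6,909.4878 / 1,280.6978 = 5.39510 years.
Modified duration = D_Mac / (1 + y) = 5.39510 / 1.064 = 5.07058 years.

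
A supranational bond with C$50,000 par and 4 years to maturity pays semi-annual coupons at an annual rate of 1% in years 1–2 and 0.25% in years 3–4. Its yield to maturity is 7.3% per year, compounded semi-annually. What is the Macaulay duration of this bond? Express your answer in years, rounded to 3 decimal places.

Periodic yield y = 0.0365. Discount each cash flow and weight by its period:
  t   CF        PV=CF/(1+0.0365)^t    t·PV
  1       250.00       241.1963       241.1963
  2       250.00       232.7027       465.4054
  3       250.00       224.5081       673.5244
  4       250.00       216.6022       866.4086
  5        62.50        52.2436       261.2182
  6        62.50        50.4039       302.4234
  7        62.50        48.6289       340.4026
  8    50,062.50    37,580.1130   300,640.9042
  Σ                 38,646.3988   303,791.4833
Price P = Σ PV = 38,646.3988.
Macaulay duration = Σ(t·PV) / P = 303,791.4833 / 38,646.3988 = 7.86080 half-year periods.
In years: 7.86080 / 2 = 3.93040 years.

3.930 years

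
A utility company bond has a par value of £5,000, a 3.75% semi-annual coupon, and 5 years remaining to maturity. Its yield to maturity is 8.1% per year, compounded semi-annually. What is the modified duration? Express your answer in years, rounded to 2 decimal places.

4.38 years

Periodic yield y = 0.0405. First find Macaulay duration:
  t   CF        PV=CF/(1+0.0405)^t    t·PV
  1        93.75        90.1009        90.1009
  2        93.75        86.5939       173.1877
  3        93.75        83.2233       249.6700
  4        93.75        79.9840       319.9359
  5        93.75        76.8707       384.3535
  6        93.75        73.8786       443.2717
  7        93.75        71.0030       497.0210
  8        93.75        68.2393       545.9144
  9        93.75        65.5832       590.2487
  10    5,093.75     3,424.6546    34,246.5463
  Σ                  4,120.1315    37,540.2501
P = 4,120.1315; Macaulay duration = 37,540.2501 / 4,120.1315 = 9.11142 half-year periods = 4.55571 years.
Modified duration = D_Mac / (1 + y) = 4.55571 / 1.0405 = 4.37839 years.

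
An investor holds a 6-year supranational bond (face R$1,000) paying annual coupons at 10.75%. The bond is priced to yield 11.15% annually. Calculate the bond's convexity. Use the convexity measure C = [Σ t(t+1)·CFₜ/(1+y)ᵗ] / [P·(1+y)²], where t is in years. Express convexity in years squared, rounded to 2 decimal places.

24.40

With y = 0.1115:
  t   CF        PV=CF/(1+0.1115)^t    t·PV        t(t+1)·PV
  1       107.50        96.7161        96.7161         193.4323
  2       107.50        87.0141       174.0282         522.0845
  3       107.50        78.2853       234.8558         939.4233
  4       107.50        70.4321       281.7284       1,408.6419
  5       107.50        63.3667       316.8335       1,901.0012
  6     1,107.50       587.3364     3,524.0185      24,668.1297
  Σ                    983.1507     4,628.1806      29,632.7128
P = 983.1507.
Convexity = Σ t(t+1)·PV / [P·(1+y)²] = 29,632.7128 / (983.1507 × 1.235432) = 24.39677.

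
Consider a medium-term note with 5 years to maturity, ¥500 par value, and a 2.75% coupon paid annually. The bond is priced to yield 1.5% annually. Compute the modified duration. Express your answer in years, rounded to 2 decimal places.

4.68 years

Periodic yield y = 0.015. First find Macaulay duration:
  t   CF        PV=CF/(1+0.015)^t    t·PV
  1        13.75        13.5468        13.5468
  2        13.75        13.3466        26.6932
  3        13.75        13.1494        39.4481
  4        13.75        12.9550        51.8201
  5       513.75       476.8937     2,384.4687
  Σ                    529.8915     2,515.9769
P = 529.8915; Macaulay duration = 2,515.9769 / 529.8915 = 4.74810 years.
Modified duration = D_Mac / (1 + y) = 4.74810 / 1.015 = 4.67793 years.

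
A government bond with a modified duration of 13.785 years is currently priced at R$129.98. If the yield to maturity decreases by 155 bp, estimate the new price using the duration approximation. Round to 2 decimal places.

R$157.75

Duration approximation: ΔP/P ≈ -D_mod · Δy = -13.785 × (-0.0155) = +0.2136675.
New price ≈ 129.98 × (1 + 0.2136675) = 157.75250165.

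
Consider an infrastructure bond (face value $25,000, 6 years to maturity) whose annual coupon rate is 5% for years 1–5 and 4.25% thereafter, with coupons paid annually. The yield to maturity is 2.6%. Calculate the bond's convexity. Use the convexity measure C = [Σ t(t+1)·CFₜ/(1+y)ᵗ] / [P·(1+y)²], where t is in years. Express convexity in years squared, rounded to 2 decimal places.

34.35

With y = 0.026:
  t   CF        PV=CF/(1+0.026)^t    t·PV        t(t+1)·PV
  1     1,250.00     1,218.3236     1,218.3236       2,436.6472
  2     1,250.00     1,187.4499     2,374.8998       7,124.6993
  3     1,250.00     1,157.3586     3,472.0757      13,888.3028
  4     1,250.00     1,128.0298     4,512.1192      22,560.5958
  5     1,250.00     1,099.4442     5,497.2212      32,983.3273
  6    26,062.50    22,342.5073   134,055.0435     938,385.3048
  Σ                 28,133.1133   151,129.6830   1,017,378.8772
P = 28,133.1133.
Convexity = Σ t(t+1)·PV / [P·(1+y)²] = 1,017,378.8772 / (28,133.1133 × 1.052676) = 34.35344.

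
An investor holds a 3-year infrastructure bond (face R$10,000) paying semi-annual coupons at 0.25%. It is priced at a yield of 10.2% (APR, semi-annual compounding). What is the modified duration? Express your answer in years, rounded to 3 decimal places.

2.844 years

Periodic yield y = 0.051. First find Macaulay duration:
  t   CF        PV=CF/(1+0.051)^t    t·PV
  1        12.50        11.8934        11.8934
  2        12.50        11.3163        22.6326
  3        12.50        10.7672        32.3015
  4        12.50        10.2447        40.9788
  5        12.50         9.7476        48.7379
  6    10,012.50     7,428.9294    44,573.5766
  Σ                  7,482.8986    44,730.1208
P = 7,482.8986; Macaulay duration = 44,730.1208 / 7,482.8986 = 5.97765 half-year periods = 2.98882 years.
Modified duration = D_Mac / (1 + y) = 2.98882 / 1.051 = 2.84379 years.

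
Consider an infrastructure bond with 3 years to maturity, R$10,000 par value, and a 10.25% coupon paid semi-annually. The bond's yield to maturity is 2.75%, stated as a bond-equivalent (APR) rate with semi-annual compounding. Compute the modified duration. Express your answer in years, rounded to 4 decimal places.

2.6569 years

Periodic yield y = 0.01375. First find Macaulay duration:
  t   CF        PV=CF/(1+0.01375)^t    t·PV
  1       512.50       505.5487       505.5487
  2       512.50       498.6917       997.3834
  3       512.50       491.9277     1,475.7831
  4       512.50       485.2554     1,941.0217
  5       512.50       478.6737     2,393.3683
  6    10,512.50     9,685.4723    58,112.8341
  Σ                 12,145.5695    65,425.9393
P = 12,145.5695; Macaulay duration = 65,425.9393 / 12,145.5695 = 5.38682 half-year periods = 2.69341 years.
Modified duration = D_Mac / (1 + y) = 2.69341 / 1.01375 = 2.65688 years.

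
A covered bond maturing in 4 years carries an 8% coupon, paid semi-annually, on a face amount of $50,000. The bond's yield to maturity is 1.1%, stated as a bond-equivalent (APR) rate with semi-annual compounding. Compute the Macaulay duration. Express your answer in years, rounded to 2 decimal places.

3.57 years

Periodic yield y = 0.0055. Discount each cash flow and weight by its period:
  t   CF        PV=CF/(1+0.0055)^t    t·PV
  1     2,000.00     1,989.0602     1,989.0602
  2     2,000.00     1,978.1802     3,956.3604
  3     2,000.00     1,967.3597     5,902.0791
  4     2,000.00     1,956.5984     7,826.3936
  5     2,000.00     1,945.8960     9,729.4799
  6     2,000.00     1,935.2521    11,611.5126
  7     2,000.00     1,924.6664    13,472.6650
  8    52,000.00    49,767.6053   398,140.8425
  Σ                 63,464.6183   452,628.3933
Price P = Σ PV = 63,464.6183.
Macaulay duration = Σ(t·PV) / P = 452,628.3933 / 63,464.6183 = 7.13198 half-year periods.
In years: 7.13198 / 2 = 3.56599 years.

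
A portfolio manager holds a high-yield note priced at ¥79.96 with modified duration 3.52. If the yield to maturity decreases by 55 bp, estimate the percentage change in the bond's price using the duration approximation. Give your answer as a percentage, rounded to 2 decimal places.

Duration approximation: ΔP/P ≈ -D_mod · Δy = -3.52 × (-0.0055) = +0.019360.
As a percentage: +1.9360%.

+1.94%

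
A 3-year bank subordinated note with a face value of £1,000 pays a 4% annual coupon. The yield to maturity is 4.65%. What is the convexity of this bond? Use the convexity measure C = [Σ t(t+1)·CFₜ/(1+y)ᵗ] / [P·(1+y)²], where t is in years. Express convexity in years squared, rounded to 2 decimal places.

10.40

With y = 0.0465:
  t   CF        PV=CF/(1+0.0465)^t    t·PV        t(t+1)·PV
  1        40.00        38.2226        38.2226          76.4453
  2        40.00        36.5243        73.0485         219.1456
  3     1,040.00       907.4352     2,722.3057      10,889.2229
  Σ                    982.1822     2,833.5769      11,184.8138
P = 982.1822.
Convexity = Σ t(t+1)·PV / [P·(1+y)²] = 11,184.8138 / (982.1822 × 1.095162) = 10.39820.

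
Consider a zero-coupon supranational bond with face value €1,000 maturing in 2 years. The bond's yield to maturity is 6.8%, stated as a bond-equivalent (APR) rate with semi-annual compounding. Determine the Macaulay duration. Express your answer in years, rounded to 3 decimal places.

A zero-coupon bond has a single cash flow at maturity, so its Macaulay duration equals its maturity: 2 years.
(Equivalently: 4 semi-annual periods ÷ 2 = 2 years.)

2.000 years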